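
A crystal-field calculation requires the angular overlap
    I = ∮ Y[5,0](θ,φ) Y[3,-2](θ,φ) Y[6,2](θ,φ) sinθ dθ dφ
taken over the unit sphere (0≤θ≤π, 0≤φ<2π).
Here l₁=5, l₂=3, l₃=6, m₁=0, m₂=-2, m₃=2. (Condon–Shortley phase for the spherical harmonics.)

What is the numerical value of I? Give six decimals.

Rules hold: Σm=0, L=14 even, 2≤6≤8.
N = 11·7·13 = 1001
Δ = 2!·8!·4!/15! = 1/675675
Racah Σ t=0..2: t=0:+1/8640 t=1:−1/2304 t=2:+1/8640 = -7/34560
⇒ 3j(5 3 6; 0 0 0)² = 7/429, sgn -1
Racah Σ t=0..1: t=0:+1/8640 t=1:−1/13824 = 1/23040
⇒ 3j(5 3 6; 0 -2 2)² = 2/429, sgn +1
4πI² = N·(3j₀)²·(3jₘ)² = 98/1287
I = -1·√(0.0761461/4π) = -0.07784287

-0.077843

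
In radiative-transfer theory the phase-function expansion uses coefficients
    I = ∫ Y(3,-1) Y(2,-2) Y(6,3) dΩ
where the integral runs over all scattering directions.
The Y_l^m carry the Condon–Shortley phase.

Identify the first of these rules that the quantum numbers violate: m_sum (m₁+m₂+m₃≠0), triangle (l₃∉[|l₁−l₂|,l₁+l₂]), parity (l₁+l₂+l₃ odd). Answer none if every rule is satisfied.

Σmᵢ = 0  ✓
l₃∈[|l₁−l₂|,l₁+l₂]=[1,5], have l₃=6  ✗
Σlᵢ = 11 ⇒ odd

triangle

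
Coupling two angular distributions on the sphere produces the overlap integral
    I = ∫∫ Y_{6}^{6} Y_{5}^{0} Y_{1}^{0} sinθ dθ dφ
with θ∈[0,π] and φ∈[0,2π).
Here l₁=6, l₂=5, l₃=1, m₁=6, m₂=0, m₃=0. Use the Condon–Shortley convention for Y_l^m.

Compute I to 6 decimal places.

0.000000

m-sum = 6 + 0 + 0 = 6 ≠ 0 ⇒ I = 0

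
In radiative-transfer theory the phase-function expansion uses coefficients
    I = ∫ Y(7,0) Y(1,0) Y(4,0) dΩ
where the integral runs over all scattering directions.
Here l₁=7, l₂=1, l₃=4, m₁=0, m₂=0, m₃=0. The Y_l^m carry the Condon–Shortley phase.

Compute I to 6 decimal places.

l₃=4 ∉ [6,8] — triangle fails ⇒ I = 0

0.000000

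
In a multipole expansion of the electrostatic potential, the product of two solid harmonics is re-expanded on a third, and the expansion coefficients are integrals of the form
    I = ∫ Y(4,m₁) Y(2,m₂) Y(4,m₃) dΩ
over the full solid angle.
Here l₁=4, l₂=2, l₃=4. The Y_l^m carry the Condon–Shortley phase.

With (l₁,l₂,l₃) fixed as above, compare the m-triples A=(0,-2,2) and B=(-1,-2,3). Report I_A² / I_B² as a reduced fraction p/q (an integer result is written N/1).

Shared (l₁,l₂,l₃)=(4,2,4): N and (l;000)² cancel in I_A²/I_B².
A: Δ = 2!·6!·2!/11! = 1/13860; Racah Σ t=0..0: t=0:+1/192 = 1/192; ⇒ 3j(4 2 4; 0 -2 2)² = 3/77, sgn +1
B: Δ = 2!·6!·2!/11! = 1/13860; Racah Σ t=0..0: t=0:+1/480 = 1/480; ⇒ 3j(4 2 4; -1 -2 3)² = 3/110, sgn -1
I_A²/I_B² = (3/77)/(3/110) = 10/7

10/7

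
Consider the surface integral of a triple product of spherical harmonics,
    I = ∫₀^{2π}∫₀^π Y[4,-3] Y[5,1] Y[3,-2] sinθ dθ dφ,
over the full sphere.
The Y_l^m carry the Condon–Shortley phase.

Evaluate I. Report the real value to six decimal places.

0.000000

m-sum = -3 + 1 − 2 = -4 ≠ 0 ⇒ I = 0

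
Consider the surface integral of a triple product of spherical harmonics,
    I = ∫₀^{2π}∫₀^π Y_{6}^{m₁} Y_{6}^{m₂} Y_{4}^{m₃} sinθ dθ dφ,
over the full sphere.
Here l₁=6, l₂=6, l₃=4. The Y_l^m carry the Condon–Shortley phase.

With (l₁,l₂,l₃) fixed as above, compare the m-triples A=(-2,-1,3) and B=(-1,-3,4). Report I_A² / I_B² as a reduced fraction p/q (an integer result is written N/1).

l's match ⇒ only the (l;m) 3-j factors differ between A and B.
A: triangle coeff Δ(6,6,4) = 1/15315300; Σ_t [4,5]: t=4:+1/82944 t=5:−1/103680 = 1/414720; (3j)²=49/43758 [(6 6 4; -2 -1 3)], sign=-1
B: triangle coeff Δ(6,6,4) = 1/15315300; Σ_t [3,3]: t=3:−1/414720 = -1/414720; (3j)²=49/2431 [(6 6 4; -1 -3 4)], sign=-1
I_A²/I_B² = (49/43758)/(49/2431) = 1/18

1/18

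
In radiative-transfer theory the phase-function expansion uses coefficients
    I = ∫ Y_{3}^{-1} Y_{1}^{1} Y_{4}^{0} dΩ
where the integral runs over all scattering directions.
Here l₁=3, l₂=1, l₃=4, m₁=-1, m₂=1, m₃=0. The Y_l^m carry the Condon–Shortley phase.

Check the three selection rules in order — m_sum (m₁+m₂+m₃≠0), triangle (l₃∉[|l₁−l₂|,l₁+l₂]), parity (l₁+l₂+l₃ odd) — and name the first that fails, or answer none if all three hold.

azimuthal sum: -1 + 1 + 0 = 0  ✓
2 ≤ 4 ≤ 4 (triangle on l)  ✓
L = 3 + 1 + 4 = 8 (even)  ✓

none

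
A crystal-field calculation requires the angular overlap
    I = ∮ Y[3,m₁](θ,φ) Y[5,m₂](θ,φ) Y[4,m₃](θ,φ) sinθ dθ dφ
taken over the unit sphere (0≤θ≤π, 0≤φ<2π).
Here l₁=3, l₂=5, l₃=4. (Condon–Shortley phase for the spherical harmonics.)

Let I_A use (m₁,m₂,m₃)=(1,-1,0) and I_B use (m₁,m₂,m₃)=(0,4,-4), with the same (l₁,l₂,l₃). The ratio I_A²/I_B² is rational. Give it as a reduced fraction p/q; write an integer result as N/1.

605/3528

Same 3,5,4: normalisation and zero-m 3j drop out of the ratio.
A: Δ: 4! 2! 6! / 13! → 1/180180; sum: t=0:+1/2304 t=1:−1/216 t=2:+1/384 = -11/6912; 3j²(3 5 4; 1 -1 0) = Δ·Π!·Σ² = 11/1638  (sign -1)
B: Δ: 4! 2! 6! / 13! → 1/180180; sum: t=3:−1/8640 = -1/8640; 3j²(3 5 4; 0 4 -4) = Δ·Π!·Σ² = 28/715  (sign -1)
I_A²/I_B² = (11/1638)/(28/715) = 605/3528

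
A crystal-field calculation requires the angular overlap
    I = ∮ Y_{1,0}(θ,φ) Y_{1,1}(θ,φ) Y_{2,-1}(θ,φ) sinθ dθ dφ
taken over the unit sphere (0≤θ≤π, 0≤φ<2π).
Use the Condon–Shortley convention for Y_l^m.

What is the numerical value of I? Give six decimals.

Checks pass: Σm=0; 4 even; l₃=2∈[0,2].
(2·1+1)(2·1+1)(2·2+1) = 45
Δ: 0! 2! 2! / 5! → 1/30
sum: t=0:+1/1 = 1/1
3j²(1 1 2; 0 0 0) = Δ·Π!·Σ² = 2/15  (sign +1)
sum: t=0:+1/2 = 1/2
3j²(1 1 2; 0 1 -1) = Δ·Π!·Σ² = 1/10  (sign -1)
combine: 4πI² = 45·2/15·1/10 = 3/5
take √, sign -1: I = -0.21850969

-0.218510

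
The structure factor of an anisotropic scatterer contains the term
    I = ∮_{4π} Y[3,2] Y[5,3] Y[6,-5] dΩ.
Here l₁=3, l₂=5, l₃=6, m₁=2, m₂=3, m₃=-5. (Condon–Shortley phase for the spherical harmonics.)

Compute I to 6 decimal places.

Rules hold: Σm=0, L=14 even, 2≤6≤8.
N = 7·11·13 = 1001
Δ = 2!·4!·8!/15! = 1/675675
Racah Σ t=0..2: t=0:+1/8640 t=1:−1/2304 t=2:+1/8640 = -7/34560
⇒ 3j(3 5 6; 0 0 0)² = 7/429, sgn -1
Racah Σ t=0..1: t=0:+1/483840 t=1:−1/120960 = -1/161280
⇒ 3j(3 5 6; 2 3 -5)² = 2/91, sgn +1
4πI² = N·(3j₀)²·(3jₘ)² = 14/39
I = -1·√(0.358974/4π) = -0.16901560

-0.169016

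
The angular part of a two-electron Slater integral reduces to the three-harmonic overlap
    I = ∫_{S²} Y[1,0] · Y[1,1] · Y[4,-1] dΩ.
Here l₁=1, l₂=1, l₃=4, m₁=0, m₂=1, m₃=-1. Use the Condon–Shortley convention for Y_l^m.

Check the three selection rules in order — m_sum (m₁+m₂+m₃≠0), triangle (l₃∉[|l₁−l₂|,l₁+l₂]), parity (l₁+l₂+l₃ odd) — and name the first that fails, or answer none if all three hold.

triangle

Σmᵢ = 0  ✓
l₃∈[|l₁−l₂|,l₁+l₂]=[0,2], have l₃=4  ✗
Σlᵢ = 6 ⇒ even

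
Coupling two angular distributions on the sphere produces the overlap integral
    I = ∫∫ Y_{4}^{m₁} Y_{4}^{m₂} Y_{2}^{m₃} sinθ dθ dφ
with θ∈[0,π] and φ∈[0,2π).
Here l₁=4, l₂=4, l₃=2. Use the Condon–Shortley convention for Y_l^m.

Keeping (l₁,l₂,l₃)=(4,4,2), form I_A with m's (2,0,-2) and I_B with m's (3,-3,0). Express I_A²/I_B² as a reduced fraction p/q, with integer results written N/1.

540/49

Shared (l₁,l₂,l₃)=(4,4,2): N and (l;000)² cancel in I_A²/I_B².
A: Δ = 6!·2!·2!/11! = 1/13860; Racah Σ t=2..2: t=2:+1/192 = 1/192; ⇒ 3j(4 4 2; 2 0 -2)² = 3/77, sgn +1
B: Δ = 6!·2!·2!/11! = 1/13860; Racah Σ t=0..1: t=0:+1/720 t=1:−1/480 = -1/1440; ⇒ 3j(4 4 2; 3 -3 0)² = 7/1980, sgn -1
I_A²/I_B² = (3/77)/(7/1980) = 540/49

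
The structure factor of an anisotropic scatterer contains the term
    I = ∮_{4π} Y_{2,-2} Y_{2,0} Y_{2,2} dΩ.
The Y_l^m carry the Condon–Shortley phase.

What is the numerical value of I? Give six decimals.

Rules hold: Σm=0, L=6 even, 0≤2≤4.
N = 5·5·5 = 125
Δ = 2!·2!·2!/7! = 1/630
Racah Σ t=0..2: t=0:+1/8 t=1:−1/1 t=2:+1/8 = -3/4
⇒ 3j(2 2 2; 0 0 0)² = 2/35, sgn -1
Racah Σ t=2..2: t=2:+1/8 = 1/8
⇒ 3j(2 2 2; -2 0 2)² = 2/35, sgn +1
4πI² = N·(3j₀)²·(3jₘ)² = 20/49
I = -1·√(0.408163/4π) = -0.18022375

-0.180224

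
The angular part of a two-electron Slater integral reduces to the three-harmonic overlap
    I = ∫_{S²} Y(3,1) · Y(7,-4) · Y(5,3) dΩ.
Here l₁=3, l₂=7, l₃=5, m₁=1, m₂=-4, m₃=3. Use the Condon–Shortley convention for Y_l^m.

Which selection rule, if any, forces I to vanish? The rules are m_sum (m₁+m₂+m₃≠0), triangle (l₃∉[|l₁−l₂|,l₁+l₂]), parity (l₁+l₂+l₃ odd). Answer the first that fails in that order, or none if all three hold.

m₁+m₂+m₃ = 1 − 4 + 3 = 0  ✓
triangle: |3−7|=4 ≤ l₃=5 ≤ 3+7=10  ✓
parity: l₁+l₂+l₃ = 15 is odd  ✗

parity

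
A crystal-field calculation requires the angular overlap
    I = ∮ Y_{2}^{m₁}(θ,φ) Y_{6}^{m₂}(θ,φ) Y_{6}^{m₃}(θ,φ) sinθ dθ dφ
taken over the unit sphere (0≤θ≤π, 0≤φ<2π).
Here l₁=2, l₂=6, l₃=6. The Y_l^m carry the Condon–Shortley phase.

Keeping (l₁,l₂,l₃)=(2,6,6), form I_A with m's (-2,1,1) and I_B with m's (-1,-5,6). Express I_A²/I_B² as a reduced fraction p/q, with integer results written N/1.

Same 2,6,6: normalisation and zero-m 3j drop out of the ratio.
A: Δ: 2! 2! 10! / 15! → 1/90090; sum: t=2:+1/57600 = 1/57600; 3j²(2 6 6; -2 1 1) = Δ·Π!·Σ² = 21/715  (sign -1)
B: Δ: 2! 2! 10! / 15! → 1/90090; sum: t=1:−1/7257600 = -1/7257600; 3j²(2 6 6; -1 -5 6) = Δ·Π!·Σ² = 11/455  (sign -1)
I_A²/I_B² = (21/715)/(11/455) = 147/121

147/121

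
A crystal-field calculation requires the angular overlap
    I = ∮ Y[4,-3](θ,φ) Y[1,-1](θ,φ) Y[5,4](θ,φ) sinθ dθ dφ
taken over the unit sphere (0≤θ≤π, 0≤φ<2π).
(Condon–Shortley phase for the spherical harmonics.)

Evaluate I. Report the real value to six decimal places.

m-sum 0 ✓  L=10 even ✓  3≤5≤5 ✓
Π(2lᵢ+1) = 9×3×11 = 297
triangle coeff Δ(4,1,5) = 1/495
Σ_t [0,0]: t=0:+1/576 = 1/576
(3j)²=5/99 [(4 1 5; 0 0 0)], sign=-1
Σ_t [0,0]: t=0:+1/10080 = 1/10080
(3j)²=4/55 [(4 1 5; -3 -1 4)], sign=-1
⇒ 4πI² = 12/11
I = (+1)√(12/11/(4π)) = 0.29463840

0.294638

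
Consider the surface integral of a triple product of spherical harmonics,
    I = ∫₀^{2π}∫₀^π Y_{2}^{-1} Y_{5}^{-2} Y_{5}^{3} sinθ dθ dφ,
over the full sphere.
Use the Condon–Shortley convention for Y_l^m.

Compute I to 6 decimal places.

-0.161739

Checks pass: Σm=0; 12 even; l₃=5∈[3,7].
(2·2+1)(2·5+1)(2·5+1) = 605
Δ: 2! 2! 8! / 13! → 1/38610
sum: t=0:+1/2880 t=1:−1/576 t=2:+1/2880 = -1/960
3j²(2 5 5; 0 0 0) = Δ·Π!·Σ² = 10/429  (sign +1)
sum: t=1:−1/2880 t=2:+1/10080 = -1/4032
3j²(2 5 5; -1 -2 3) = Δ·Π!·Σ² = 10/429  (sign -1)
combine: 4πI² = 605·10/429·10/429 = 500/1521
take √, sign -1: I = -0.16173926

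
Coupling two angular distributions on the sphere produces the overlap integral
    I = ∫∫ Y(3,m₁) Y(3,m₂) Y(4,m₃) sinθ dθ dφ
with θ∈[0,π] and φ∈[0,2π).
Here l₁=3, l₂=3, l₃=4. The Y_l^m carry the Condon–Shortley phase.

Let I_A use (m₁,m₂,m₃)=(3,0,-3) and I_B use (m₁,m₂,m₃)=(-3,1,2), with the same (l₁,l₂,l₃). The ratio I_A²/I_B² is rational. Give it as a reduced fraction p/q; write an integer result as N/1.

Shared (l₁,l₂,l₃)=(3,3,4): N and (l;000)² cancel in I_A²/I_B².
A: Δ = 2!·4!·4!/11! = 1/34650; Racah Σ t=0..0: t=0:+1/288 = 1/288; ⇒ 3j(3 3 4; 3 0 -3)² = 1/22, sgn -1
B: Δ = 2!·4!·4!/11! = 1/34650; Racah Σ t=2..2: t=2:+1/192 = 1/192; ⇒ 3j(3 3 4; -3 1 2)² = 3/77, sgn +1
I_A²/I_B² = (1/22)/(3/77) = 7/6

7/6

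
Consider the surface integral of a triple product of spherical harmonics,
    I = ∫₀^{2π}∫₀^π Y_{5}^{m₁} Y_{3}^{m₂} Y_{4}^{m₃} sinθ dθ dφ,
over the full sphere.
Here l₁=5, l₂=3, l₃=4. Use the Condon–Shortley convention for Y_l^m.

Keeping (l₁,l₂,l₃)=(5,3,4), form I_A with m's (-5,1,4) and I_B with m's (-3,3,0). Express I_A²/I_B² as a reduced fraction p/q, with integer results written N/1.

Same 5,3,4: normalisation and zero-m 3j drop out of the ratio.
A: Δ: 4! 6! 2! / 13! → 1/180180; sum: t=4:+1/34560 = 1/34560; 3j²(5 3 4; -5 1 4) = Δ·Π!·Σ² = 14/429  (sign +1)
B: Δ: 4! 6! 2! / 13! → 1/180180; sum: t=4:+1/2304 = 1/2304; 3j²(5 3 4; -3 3 0) = Δ·Π!·Σ² = 5/143  (sign +1)
I_A²/I_B² = (14/429)/(5/143) = 14/15

14/15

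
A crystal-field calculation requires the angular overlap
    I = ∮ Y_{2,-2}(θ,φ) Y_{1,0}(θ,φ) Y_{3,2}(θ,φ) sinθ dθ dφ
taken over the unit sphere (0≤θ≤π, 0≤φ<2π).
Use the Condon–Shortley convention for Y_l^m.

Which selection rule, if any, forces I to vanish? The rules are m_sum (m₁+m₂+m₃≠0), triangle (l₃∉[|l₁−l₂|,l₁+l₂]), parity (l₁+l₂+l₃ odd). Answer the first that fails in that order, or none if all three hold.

none

Σmᵢ = 0  ✓
l₃∈[|l₁−l₂|,l₁+l₂]=[1,3], have l₃=3  ✓
Σlᵢ = 6 ⇒ even  ✓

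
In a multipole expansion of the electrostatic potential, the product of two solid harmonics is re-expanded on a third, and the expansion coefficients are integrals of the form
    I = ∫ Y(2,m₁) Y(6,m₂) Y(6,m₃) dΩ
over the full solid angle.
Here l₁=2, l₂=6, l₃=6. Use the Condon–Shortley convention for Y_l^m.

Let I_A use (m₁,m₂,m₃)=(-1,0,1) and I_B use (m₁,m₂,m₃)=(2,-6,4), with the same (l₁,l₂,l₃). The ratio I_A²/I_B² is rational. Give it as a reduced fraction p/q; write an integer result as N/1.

7/44

Shared (l₁,l₂,l₃)=(2,6,6): N and (l;000)² cancel in I_A²/I_B².
A: Δ = 2!·2!·10!/15! = 1/90090; Racah Σ t=1..2: t=1:−1/28800 t=2:+1/34560 = -1/172800; ⇒ 3j(2 6 6; -1 0 1)² = 1/1430, sgn +1
B: Δ = 2!·2!·10!/15! = 1/90090; Racah Σ t=0..0: t=0:+1/14515200 = 1/14515200; ⇒ 3j(2 6 6; 2 -6 4)² = 2/455, sgn +1
I_A²/I_B² = (1/1430)/(2/455) = 7/44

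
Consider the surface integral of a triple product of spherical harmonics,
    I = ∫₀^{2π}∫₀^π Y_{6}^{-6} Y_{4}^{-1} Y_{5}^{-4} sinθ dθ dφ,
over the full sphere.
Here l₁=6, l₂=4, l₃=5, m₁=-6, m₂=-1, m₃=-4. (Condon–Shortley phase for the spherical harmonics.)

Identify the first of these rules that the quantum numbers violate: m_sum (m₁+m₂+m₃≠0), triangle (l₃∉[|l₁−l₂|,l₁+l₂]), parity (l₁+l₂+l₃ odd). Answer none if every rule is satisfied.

m_sum

Σmᵢ = -11  ✗
l₃∈[|l₁−l₂|,l₁+l₂]=[2,10], have l₃=5
Σlᵢ = 15 ⇒ odd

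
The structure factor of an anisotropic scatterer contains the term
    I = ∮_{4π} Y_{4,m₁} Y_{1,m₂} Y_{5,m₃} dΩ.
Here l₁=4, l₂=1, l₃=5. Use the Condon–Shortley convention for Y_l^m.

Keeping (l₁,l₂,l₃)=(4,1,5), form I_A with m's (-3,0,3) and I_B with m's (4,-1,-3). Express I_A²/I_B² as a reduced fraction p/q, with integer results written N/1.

16/1

l's match ⇒ only the (l;m) 3-j factors differ between A and B.
A: triangle coeff Δ(4,1,5) = 1/495; Σ_t [0,0]: t=0:+1/5040 = 1/5040; (3j)²=16/495 [(4 1 5; -3 0 3)], sign=+1
B: triangle coeff Δ(4,1,5) = 1/495; Σ_t [0,0]: t=0:+1/80640 = 1/80640; (3j)²=1/495 [(4 1 5; 4 -1 -3)], sign=+1
I_A²/I_B² = (16/495)/(1/495) = 16/1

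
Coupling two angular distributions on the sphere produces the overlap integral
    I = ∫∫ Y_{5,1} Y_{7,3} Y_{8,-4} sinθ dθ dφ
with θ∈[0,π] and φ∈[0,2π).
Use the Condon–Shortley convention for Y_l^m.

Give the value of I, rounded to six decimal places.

Checks pass: Σm=0; 20 even; l₃=8∈[2,12].
(2·5+1)(2·7+1)(2·8+1) = 2805
Δ: 4! 6! 10! / 21! → 1/814773960
sum: t=0:+1/87091200 t=1:−1/4976640 t=2:+1/2073600 t=3:−1/4976640 t=4:+1/87091200 = 1/9676800
3j²(5 7 8; 0 0 0) = Δ·Π!·Σ² = 360/46189  (sign +1)
sum: t=0:+1/4180377600 t=1:−1/78382080 t=2:+1/15482880 t=3:−1/21772800 t=4:+1/298598400 = 17/1791590400
3j²(5 7 8; 1 3 -4) = Δ·Π!·Σ² = 17/8892  (sign +1)
combine: 4πI² = 2805·360/46189·17/8892 = 2550/61009
take √, sign +1: I = 0.05767242

0.057672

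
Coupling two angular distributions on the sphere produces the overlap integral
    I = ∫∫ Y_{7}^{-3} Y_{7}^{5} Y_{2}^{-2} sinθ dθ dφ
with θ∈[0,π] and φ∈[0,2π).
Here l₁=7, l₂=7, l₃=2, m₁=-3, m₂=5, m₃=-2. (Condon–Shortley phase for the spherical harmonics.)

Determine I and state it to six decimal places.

0.139127

Rules hold: Σm=0, L=16 even, 0≤2≤14.
N = 15·15·5 = 1125
Δ = 12!·2!·2!/17! = 1/185640
Racah Σ t=5..7: t=5:−1/2419200 t=6:+1/518400 t=7:−1/2419200 = 1/907200
⇒ 3j(7 7 2; 0 0 0)² = 56/3315, sgn +1
Racah Σ t=10..10: t=10:+1/29030400 = 1/29030400
⇒ 3j(7 7 2; -3 5 -2)² = 99/7735, sgn +1
4πI² = N·(3j₀)²·(3jₘ)² = 11880/48841
I = +1·√(0.243238/4π) = 0.13912687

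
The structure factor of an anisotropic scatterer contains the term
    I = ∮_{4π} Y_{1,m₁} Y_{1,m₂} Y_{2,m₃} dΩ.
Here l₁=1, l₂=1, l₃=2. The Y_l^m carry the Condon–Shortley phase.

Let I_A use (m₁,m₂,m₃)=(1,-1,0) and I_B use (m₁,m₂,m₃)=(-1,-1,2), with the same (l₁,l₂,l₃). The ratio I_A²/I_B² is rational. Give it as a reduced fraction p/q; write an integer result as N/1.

Shared (l₁,l₂,l₃)=(1,1,2): N and (l;000)² cancel in I_A²/I_B².
A: Δ = 0!·2!·2!/5! = 1/30; Racah Σ t=0..0: t=0:+1/4 = 1/4; ⇒ 3j(1 1 2; 1 -1 0)² = 1/30, sgn +1
B: Δ = 0!·2!·2!/5! = 1/30; Racah Σ t=0..0: t=0:+1/4 = 1/4; ⇒ 3j(1 1 2; -1 -1 2)² = 1/5, sgn +1
I_A²/I_B² = (1/30)/(1/5) = 1/6

1/6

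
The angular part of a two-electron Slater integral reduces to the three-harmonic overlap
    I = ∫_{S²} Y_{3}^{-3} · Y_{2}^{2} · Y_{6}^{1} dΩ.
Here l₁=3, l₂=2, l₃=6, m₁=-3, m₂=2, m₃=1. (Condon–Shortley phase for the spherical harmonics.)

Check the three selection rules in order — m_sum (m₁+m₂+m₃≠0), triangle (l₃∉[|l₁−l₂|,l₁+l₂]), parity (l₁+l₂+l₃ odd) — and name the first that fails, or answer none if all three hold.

triangle

m₁+m₂+m₃ = -3 + 2 + 1 = 0  ✓
triangle: |3−2|=1 ≤ l₃=6 ≤ 3+2=5  ✗
parity: l₁+l₂+l₃ = 11 is odd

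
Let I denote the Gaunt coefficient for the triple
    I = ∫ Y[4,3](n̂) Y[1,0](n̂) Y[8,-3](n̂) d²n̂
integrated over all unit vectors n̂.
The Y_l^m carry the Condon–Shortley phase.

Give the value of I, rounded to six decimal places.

l₃=8 ∉ [3,5] — triangle fails ⇒ I = 0

0.000000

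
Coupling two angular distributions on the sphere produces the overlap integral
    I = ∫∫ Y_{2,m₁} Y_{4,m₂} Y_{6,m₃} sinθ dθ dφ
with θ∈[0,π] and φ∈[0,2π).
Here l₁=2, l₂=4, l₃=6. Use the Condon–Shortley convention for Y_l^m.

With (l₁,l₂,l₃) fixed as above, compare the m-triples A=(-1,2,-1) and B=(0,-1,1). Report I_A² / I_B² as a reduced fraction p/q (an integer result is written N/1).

1/3

Same 2,4,6: normalisation and zero-m 3j drop out of the ratio.
A: Δ: 0! 4! 8! / 13! → 1/6435; sum: t=0:+1/8640 = 1/8640; 3j²(2 4 6; -1 2 -1) = Δ·Π!·Σ² = 14/1287  (sign -1)
B: Δ: 0! 4! 8! / 13! → 1/6435; sum: t=0:+1/2880 = 1/2880; 3j²(2 4 6; 0 -1 1) = Δ·Π!·Σ² = 14/429  (sign -1)
I_A²/I_B² = (14/1287)/(14/429) = 1/3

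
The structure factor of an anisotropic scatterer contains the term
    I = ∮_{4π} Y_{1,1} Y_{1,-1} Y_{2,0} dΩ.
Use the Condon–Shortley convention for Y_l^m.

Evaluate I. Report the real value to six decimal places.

m-sum 0 ✓  L=4 even ✓  0≤2≤2 ✓
Π(2lᵢ+1) = 3×3×5 = 45
triangle coeff Δ(1,1,2) = 1/30
Σ_t [0,0]: t=0:+1/1 = 1/1
(3j)²=2/15 [(1 1 2; 0 0 0)], sign=+1
Σ_t [0,0]: t=0:+1/4 = 1/4
(3j)²=1/30 [(1 1 2; 1 -1 0)], sign=+1
⇒ 4πI² = 1/5
I = (+1)√(1/5/(4π)) = 0.12615663

0.126157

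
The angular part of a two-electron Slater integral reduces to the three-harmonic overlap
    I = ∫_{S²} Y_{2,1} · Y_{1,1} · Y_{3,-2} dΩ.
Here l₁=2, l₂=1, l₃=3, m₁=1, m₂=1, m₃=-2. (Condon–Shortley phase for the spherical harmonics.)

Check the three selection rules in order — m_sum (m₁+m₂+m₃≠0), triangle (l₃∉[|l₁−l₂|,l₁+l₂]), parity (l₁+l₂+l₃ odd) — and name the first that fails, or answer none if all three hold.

m₁+m₂+m₃ = 1 + 1 − 2 = 0  ✓
triangle: |2−1|=1 ≤ l₃=3 ≤ 2+1=3  ✓
parity: l₁+l₂+l₃ = 6 is even  ✓

none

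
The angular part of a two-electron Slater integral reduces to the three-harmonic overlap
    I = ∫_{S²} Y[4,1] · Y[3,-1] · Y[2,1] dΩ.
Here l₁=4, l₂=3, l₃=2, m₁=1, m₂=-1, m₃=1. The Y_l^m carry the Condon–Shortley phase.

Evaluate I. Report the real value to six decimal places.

0.000000

m-sum = 1 − 1 + 1 = 1 ≠ 0 ⇒ I = 0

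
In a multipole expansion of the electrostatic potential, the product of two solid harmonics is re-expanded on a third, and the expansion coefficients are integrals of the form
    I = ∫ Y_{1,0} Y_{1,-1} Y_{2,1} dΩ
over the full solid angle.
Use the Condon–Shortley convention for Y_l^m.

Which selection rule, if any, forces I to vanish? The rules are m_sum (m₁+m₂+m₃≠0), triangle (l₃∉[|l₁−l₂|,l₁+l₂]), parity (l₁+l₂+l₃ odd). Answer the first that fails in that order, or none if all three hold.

none

m₁+m₂+m₃ = 0 − 1 + 1 = 0  ✓
triangle: |1−1|=0 ≤ l₃=2 ≤ 1+1=2  ✓
parity: l₁+l₂+l₃ = 4 is even  ✓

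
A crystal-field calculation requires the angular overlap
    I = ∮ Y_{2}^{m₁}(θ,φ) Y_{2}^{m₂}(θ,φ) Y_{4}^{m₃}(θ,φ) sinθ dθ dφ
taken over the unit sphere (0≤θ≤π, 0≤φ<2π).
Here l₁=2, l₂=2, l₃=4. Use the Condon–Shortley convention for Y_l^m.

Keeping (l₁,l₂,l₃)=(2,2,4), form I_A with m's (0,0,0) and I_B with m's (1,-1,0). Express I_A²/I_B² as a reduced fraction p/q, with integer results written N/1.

9/4

l's match ⇒ only the (l;m) 3-j factors differ between A and B.
A: triangle coeff Δ(2,2,4) = 1/630; Σ_t [0,0]: t=0:+1/16 = 1/16; (3j)²=2/35 [(2 2 4; 0 0 0)], sign=+1
B: triangle coeff Δ(2,2,4) = 1/630; Σ_t [0,0]: t=0:+1/36 = 1/36; (3j)²=8/315 [(2 2 4; 1 -1 0)], sign=+1
I_A²/I_B² = (2/35)/(8/315) = 9/4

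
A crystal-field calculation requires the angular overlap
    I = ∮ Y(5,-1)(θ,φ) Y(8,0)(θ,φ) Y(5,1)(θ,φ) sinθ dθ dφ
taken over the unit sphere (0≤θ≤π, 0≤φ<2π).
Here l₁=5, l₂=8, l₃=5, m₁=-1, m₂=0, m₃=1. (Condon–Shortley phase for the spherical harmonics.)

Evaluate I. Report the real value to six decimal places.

0.027146

Rules hold: Σm=0, L=18 even, 3≤5≤13.
N = 11·17·11 = 2057
Δ = 8!·2!·8!/19! = 1/37413090
Racah Σ t=3..5: t=3:−1/1036800 t=4:+1/331776 t=5:−1/1036800 = 1/921600
⇒ 3j(5 8 5; 0 0 0)² = 490/46189, sgn -1
Racah Σ t=4..6: t=4:+1/663552 t=5:−1/518400 t=6:+1/4147200 = -1/5529600
⇒ 3j(5 8 5; -1 0 1)² = 98/230945, sgn -1
4πI² = N·(3j₀)²·(3jₘ)² = 9604/1037153
I = +1·√(0.00925996/4π) = 0.02714562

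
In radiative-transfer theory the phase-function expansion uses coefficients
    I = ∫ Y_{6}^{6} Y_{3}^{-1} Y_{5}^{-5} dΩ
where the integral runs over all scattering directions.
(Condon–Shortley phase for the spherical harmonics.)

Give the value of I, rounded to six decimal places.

-0.207001

Checks pass: Σm=0; 14 even; l₃=5∈[3,9].
(2·6+1)(2·3+1)(2·5+1) = 1001
Δ: 4! 8! 2! / 15! → 1/675675
sum: t=1:−1/8640 t=2:+1/2304 t=3:−1/8640 = 7/34560
3j²(6 3 5; 0 0 0) = Δ·Π!·Σ² = 7/429  (sign -1)
sum: t=0:+1/1935360 = 1/1935360
3j²(6 3 5; 6 -1 -5) = Δ·Π!·Σ² = 3/91  (sign +1)
combine: 4πI² = 1001·7/429·3/91 = 7/13
take √, sign -1: I = -0.20700098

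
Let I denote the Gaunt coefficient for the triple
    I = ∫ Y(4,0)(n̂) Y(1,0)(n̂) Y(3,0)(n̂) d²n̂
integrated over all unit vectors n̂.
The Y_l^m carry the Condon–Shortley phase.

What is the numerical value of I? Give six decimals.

Rules hold: Σm=0, L=8 even, 3≤3≤5.
N = 9·3·7 = 189
Δ = 2!·6!·0!/9! = 1/252
Racah Σ t=1..1: t=1:−1/36 = -1/36
⇒ 3j(4 1 3; 0 0 0)² = 4/63, sgn +1
(m-triple is (0,0,0) — same symbol as above.)
4πI² = N·(3j₀)²·(3jₘ)² = 16/21
I = +1·√(0.761905/4π) = 0.24623252

0.246233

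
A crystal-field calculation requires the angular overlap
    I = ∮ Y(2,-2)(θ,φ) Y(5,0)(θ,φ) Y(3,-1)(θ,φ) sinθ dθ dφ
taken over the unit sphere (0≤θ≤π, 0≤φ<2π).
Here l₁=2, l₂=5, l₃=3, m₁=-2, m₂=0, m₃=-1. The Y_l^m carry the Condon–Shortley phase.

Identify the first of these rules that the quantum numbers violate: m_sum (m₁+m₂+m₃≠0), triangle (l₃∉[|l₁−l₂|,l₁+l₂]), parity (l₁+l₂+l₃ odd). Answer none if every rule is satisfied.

m_sum

azimuthal sum: -2 + 0 − 1 = -3  ✗
3 ≤ 3 ≤ 7 (triangle on l)
L = 2 + 5 + 3 = 10 (even)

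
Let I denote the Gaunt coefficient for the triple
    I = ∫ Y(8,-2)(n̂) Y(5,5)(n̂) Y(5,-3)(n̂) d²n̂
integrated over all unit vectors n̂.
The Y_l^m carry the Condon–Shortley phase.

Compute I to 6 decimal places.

-0.051300

Rules hold: Σm=0, L=18 even, 3≤5≤13.
N = 17·11·11 = 2057
Δ = 8!·8!·2!/19! = 1/37413090
Racah Σ t=3..5: t=3:−1/1036800 t=4:+1/331776 t=5:−1/1036800 = 1/921600
⇒ 3j(8 5 5; 0 0 0)² = 490/46189, sgn -1
Racah Σ t=8..8: t=8:+1/116121600 = 1/116121600
⇒ 3j(8 5 5; -2 5 -3)² = 70/46189, sgn +1
4πI² = N·(3j₀)²·(3jₘ)² = 34300/1037153
I = -1·√(0.0330713/4π) = -0.05130040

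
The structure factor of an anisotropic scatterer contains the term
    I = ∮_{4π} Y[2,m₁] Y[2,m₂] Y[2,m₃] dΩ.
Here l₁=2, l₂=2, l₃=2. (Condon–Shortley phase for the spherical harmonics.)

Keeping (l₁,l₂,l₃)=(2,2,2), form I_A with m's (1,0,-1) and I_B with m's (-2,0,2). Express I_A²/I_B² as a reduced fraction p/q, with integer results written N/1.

l's match ⇒ only the (l;m) 3-j factors differ between A and B.
A: triangle coeff Δ(2,2,2) = 1/630; Σ_t [0,1]: t=0:+1/4 t=1:−1/2 = -1/4; (3j)²=1/70 [(2 2 2; 1 0 -1)], sign=+1
B: triangle coeff Δ(2,2,2) = 1/630; Σ_t [2,2]: t=2:+1/8 = 1/8; (3j)²=2/35 [(2 2 2; -2 0 2)], sign=+1
I_A²/I_B² = (1/70)/(2/35) = 1/4

1/4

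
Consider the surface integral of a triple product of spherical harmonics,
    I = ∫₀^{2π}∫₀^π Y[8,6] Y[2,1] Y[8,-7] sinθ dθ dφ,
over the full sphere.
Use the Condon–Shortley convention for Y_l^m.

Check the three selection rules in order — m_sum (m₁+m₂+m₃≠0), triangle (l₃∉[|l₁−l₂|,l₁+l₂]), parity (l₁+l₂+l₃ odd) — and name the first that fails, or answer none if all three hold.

none

Σmᵢ = 0  ✓
l₃∈[|l₁−l₂|,l₁+l₂]=[6,10], have l₃=8  ✓
Σlᵢ = 18 ⇒ even  ✓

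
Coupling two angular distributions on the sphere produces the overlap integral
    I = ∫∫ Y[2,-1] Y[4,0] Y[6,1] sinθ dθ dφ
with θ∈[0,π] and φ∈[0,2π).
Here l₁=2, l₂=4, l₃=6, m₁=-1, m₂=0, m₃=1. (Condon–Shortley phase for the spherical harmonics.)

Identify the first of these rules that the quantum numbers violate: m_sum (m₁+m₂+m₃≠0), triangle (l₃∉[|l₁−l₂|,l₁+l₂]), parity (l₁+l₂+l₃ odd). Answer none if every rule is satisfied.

m₁+m₂+m₃ = -1 + 0 + 1 = 0  ✓
triangle: |2−4|=2 ≤ l₃=6 ≤ 2+4=6  ✓
parity: l₁+l₂+l₃ = 12 is even  ✓

none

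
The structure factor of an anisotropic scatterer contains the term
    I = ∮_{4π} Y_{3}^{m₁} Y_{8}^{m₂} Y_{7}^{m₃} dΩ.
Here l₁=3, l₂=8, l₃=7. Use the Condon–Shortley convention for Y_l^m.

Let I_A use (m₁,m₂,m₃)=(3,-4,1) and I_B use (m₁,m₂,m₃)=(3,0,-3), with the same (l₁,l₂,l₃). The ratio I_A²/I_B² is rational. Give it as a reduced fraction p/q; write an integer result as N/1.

33/14

l's match ⇒ only the (l;m) 3-j factors differ between A and B.
A: triangle coeff Δ(3,8,7) = 1/5290740; Σ_t [0,0]: t=0:+1/46448640 = 1/46448640; (3j)²=2475/117572 [(3 8 7; 3 -4 1)], sign=+1
B: triangle coeff Δ(3,8,7) = 1/5290740; Σ_t [0,0]: t=0:+1/46448640 = 1/46448640; (3j)²=75/8398 [(3 8 7; 3 0 -3)], sign=+1
I_A²/I_B² = (2475/117572)/(75/8398) = 33/14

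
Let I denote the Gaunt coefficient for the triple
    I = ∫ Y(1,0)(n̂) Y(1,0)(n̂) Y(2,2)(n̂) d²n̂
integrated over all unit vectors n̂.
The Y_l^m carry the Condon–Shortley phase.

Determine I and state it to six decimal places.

0.000000

Σmᵢ = 2 ≠ 0, so the φ-integral vanishes; I = 0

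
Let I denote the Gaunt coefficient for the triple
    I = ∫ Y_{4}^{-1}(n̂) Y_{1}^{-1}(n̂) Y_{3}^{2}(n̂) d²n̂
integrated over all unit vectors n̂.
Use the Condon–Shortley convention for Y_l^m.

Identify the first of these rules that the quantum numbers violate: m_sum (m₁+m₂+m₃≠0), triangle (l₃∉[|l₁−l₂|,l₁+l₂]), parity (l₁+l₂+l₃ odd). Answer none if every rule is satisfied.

Σmᵢ = 0  ✓
l₃∈[|l₁−l₂|,l₁+l₂]=[3,5], have l₃=3  ✓
Σlᵢ = 8 ⇒ even  ✓

none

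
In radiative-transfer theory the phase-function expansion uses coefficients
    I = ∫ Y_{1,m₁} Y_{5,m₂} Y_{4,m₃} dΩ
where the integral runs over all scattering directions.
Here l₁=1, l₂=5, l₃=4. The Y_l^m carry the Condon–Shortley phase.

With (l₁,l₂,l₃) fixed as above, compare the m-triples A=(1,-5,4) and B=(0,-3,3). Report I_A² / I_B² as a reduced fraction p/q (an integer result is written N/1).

45/16

Shared (l₁,l₂,l₃)=(1,5,4): N and (l;000)² cancel in I_A²/I_B².
A: Δ = 2!·0!·8!/11! = 1/495; Racah Σ t=0..0: t=0:+1/80640 = 1/80640; ⇒ 3j(1 5 4; 1 -5 4)² = 1/11, sgn +1
B: Δ = 2!·0!·8!/11! = 1/495; Racah Σ t=1..1: t=1:−1/5040 = -1/5040; ⇒ 3j(1 5 4; 0 -3 3)² = 16/495, sgn +1
I_A²/I_B² = (1/11)/(16/495) = 45/16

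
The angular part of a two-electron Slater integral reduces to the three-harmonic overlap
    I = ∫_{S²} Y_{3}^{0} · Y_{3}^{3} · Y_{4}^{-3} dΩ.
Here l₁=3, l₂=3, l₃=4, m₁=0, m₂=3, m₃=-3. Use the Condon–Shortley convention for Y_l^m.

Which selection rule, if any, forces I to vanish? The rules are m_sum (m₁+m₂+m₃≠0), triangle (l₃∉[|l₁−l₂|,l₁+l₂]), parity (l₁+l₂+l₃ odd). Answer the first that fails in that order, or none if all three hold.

m₁+m₂+m₃ = 0 + 3 − 3 = 0  ✓
triangle: |3−3|=0 ≤ l₃=4 ≤ 3+3=6  ✓
parity: l₁+l₂+l₃ = 10 is even  ✓

none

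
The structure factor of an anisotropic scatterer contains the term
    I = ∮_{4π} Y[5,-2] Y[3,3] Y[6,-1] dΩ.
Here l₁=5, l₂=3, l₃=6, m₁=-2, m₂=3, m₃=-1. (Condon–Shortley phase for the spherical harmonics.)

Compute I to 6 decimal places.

0.145631

Checks pass: Σm=0; 14 even; l₃=6∈[2,8].
(2·5+1)(2·3+1)(2·6+1) = 1001
Δ: 2! 8! 4! / 15! → 1/675675
sum: t=0:+1/8640 t=1:−1/2304 t=2:+1/8640 = -7/34560
3j²(5 3 6; 0 0 0) = Δ·Π!·Σ² = 7/429  (sign -1)
sum: t=2:+1/34560 = 1/34560
3j²(5 3 6; -2 3 -1) = Δ·Π!·Σ² = 7/429  (sign -1)
combine: 4πI² = 1001·7/429·7/429 = 343/1287
take √, sign +1: I = 0.14563067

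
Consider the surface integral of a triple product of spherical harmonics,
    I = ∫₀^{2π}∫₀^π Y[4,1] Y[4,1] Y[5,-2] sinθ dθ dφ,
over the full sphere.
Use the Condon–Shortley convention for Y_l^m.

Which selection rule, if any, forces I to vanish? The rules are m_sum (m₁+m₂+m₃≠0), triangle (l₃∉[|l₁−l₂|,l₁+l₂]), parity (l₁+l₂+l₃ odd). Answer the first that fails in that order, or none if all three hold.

Σmᵢ = 0  ✓
l₃∈[|l₁−l₂|,l₁+l₂]=[0,8], have l₃=5  ✓
Σlᵢ = 13 ⇒ odd  ✗

parity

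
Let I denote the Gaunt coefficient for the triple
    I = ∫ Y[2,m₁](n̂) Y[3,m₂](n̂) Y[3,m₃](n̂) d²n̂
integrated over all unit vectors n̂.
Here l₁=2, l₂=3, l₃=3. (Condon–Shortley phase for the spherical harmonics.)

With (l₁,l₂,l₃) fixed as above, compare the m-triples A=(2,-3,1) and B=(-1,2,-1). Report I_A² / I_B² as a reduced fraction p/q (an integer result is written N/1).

Shared (l₁,l₂,l₃)=(2,3,3): N and (l;000)² cancel in I_A²/I_B².
A: Δ = 2!·2!·4!/9! = 1/3780; Racah Σ t=0..0: t=0:+1/96 = 1/96; ⇒ 3j(2 3 3; 2 -3 1)² = 1/42, sgn +1
B: Δ = 2!·2!·4!/9! = 1/3780; Racah Σ t=1..2: t=1:−1/48 t=2:+1/12 = 1/16; ⇒ 3j(2 3 3; -1 2 -1)² = 1/28, sgn +1
I_A²/I_B² = (1/42)/(1/28) = 2/3

2/3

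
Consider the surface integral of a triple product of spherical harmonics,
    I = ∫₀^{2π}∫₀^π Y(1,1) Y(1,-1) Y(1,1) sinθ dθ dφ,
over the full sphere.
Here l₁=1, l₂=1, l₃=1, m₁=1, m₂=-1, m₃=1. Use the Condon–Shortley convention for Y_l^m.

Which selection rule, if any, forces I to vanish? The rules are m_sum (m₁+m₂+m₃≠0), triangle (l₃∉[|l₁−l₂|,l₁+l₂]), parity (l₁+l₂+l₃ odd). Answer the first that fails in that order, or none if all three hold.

m_sum

Σmᵢ = 1  ✗
l₃∈[|l₁−l₂|,l₁+l₂]=[0,2], have l₃=1
Σlᵢ = 3 ⇒ odd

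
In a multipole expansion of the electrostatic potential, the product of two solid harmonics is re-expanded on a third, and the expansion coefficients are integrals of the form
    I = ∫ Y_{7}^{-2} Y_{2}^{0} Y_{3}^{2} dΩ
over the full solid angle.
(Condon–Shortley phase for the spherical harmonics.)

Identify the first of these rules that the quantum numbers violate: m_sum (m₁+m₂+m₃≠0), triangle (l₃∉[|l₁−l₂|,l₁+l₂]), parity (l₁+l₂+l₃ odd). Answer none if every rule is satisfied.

Σmᵢ = 0  ✓
l₃∈[|l₁−l₂|,l₁+l₂]=[5,9], have l₃=3  ✗
Σlᵢ = 12 ⇒ even

triangle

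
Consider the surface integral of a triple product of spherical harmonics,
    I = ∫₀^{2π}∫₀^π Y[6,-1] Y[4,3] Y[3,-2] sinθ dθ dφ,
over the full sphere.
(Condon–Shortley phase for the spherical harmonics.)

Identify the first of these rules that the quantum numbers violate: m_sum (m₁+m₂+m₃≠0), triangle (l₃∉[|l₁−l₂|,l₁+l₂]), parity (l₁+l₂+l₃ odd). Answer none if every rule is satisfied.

Σmᵢ = 0  ✓
l₃∈[|l₁−l₂|,l₁+l₂]=[2,10], have l₃=3  ✓
Σlᵢ = 13 ⇒ odd  ✗

parity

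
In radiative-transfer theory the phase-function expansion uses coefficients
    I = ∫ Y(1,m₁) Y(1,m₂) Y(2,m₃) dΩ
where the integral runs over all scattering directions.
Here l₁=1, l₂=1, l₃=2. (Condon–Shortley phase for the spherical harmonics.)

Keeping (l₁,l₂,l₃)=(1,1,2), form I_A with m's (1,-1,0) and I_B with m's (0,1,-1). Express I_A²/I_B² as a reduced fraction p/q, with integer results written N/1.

Shared (l₁,l₂,l₃)=(1,1,2): N and (l;000)² cancel in I_A²/I_B².
A: Δ = 0!·2!·2!/5! = 1/30; Racah Σ t=0..0: t=0:+1/4 = 1/4; ⇒ 3j(1 1 2; 1 -1 0)² = 1/30, sgn +1
B: Δ = 0!·2!·2!/5! = 1/30; Racah Σ t=0..0: t=0:+1/2 = 1/2; ⇒ 3j(1 1 2; 0 1 -1)² = 1/10, sgn -1
I_A²/I_B² = (1/30)/(1/10) = 1/3

1/3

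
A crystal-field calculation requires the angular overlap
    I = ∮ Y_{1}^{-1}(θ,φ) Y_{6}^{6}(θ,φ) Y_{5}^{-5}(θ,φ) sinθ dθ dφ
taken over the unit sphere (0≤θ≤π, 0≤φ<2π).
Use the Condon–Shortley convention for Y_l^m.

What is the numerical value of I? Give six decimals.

m-sum 0 ✓  L=12 even ✓  5≤5≤7 ✓
Π(2lᵢ+1) = 3×13×11 = 429
triangle coeff Δ(1,6,5) = 1/858
Σ_t [1,1]: t=1:−1/14400 = -1/14400
(3j)²=6/143 [(1 6 5; 0 0 0)], sign=+1
Σ_t [2,2]: t=2:+1/7257600 = 1/7257600
(3j)²=1/13 [(1 6 5; -1 6 -5)], sign=+1
⇒ 4πI² = 18/13
I = (+1)√(18/13/(4π)) = 0.33194004

0.331940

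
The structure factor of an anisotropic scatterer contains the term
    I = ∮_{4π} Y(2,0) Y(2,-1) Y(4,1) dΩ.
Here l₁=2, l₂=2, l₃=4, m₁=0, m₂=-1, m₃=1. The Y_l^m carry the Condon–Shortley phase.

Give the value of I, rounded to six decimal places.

-0.220728

Checks pass: Σm=0; 8 even; l₃=4∈[0,4].
(2·2+1)(2·2+1)(2·4+1) = 225
Δ: 0! 4! 4! / 9! → 1/630
sum: t=0:+1/16 = 1/16
3j²(2 2 4; 0 0 0) = Δ·Π!·Σ² = 2/35  (sign +1)
sum: t=0:+1/24 = 1/24
3j²(2 2 4; 0 -1 1) = Δ·Π!·Σ² = 1/21  (sign -1)
combine: 4πI² = 225·2/35·1/21 = 30/49
take √, sign -1: I = -0.22072812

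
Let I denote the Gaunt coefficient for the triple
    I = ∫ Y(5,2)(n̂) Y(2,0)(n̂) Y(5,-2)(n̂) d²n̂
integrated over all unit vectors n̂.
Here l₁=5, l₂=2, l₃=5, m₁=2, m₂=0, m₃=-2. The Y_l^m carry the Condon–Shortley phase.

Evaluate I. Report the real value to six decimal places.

0.097044

Checks pass: Σm=0; 12 even; l₃=5∈[3,7].
(2·5+1)(2·2+1)(2·5+1) = 605
Δ: 2! 8! 2! / 13! → 1/38610
sum: t=0:+1/2880 t=1:−1/576 t=2:+1/2880 = -1/960
3j²(5 2 5; 0 0 0) = Δ·Π!·Σ² = 10/429  (sign +1)
sum: t=0:+1/2880 t=1:−1/1440 t=2:+1/20160 = -1/3360
3j²(5 2 5; 2 0 -2) = Δ·Π!·Σ² = 6/715  (sign +1)
combine: 4πI² = 605·10/429·6/715 = 20/169
take √, sign +1: I = 0.09704356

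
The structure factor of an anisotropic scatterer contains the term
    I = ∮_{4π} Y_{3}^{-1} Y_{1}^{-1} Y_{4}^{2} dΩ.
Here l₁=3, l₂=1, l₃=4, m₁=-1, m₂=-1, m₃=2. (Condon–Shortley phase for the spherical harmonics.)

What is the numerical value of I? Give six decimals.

0.238414

Checks pass: Σm=0; 8 even; l₃=4∈[2,4].
(2·3+1)(2·1+1)(2·4+1) = 189
Δ: 0! 6! 2! / 9! → 1/252
sum: t=0:+1/36 = 1/36
3j²(3 1 4; 0 0 0) = Δ·Π!·Σ² = 4/63  (sign +1)
sum: t=0:+1/96 = 1/96
3j²(3 1 4; -1 -1 2) = Δ·Π!·Σ² = 5/84  (sign +1)
combine: 4πI² = 189·4/63·5/84 = 5/7
take √, sign +1: I = 0.23841361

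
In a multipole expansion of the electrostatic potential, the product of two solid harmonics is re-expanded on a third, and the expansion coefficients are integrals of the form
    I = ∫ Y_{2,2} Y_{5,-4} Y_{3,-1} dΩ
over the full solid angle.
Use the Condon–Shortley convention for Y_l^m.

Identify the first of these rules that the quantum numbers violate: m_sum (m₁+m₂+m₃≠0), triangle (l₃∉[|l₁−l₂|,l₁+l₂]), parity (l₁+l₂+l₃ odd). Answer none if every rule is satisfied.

azimuthal sum: 2 − 4 − 1 = -3  ✗
3 ≤ 3 ≤ 7 (triangle on l)
L = 2 + 5 + 3 = 10 (even)

m_sum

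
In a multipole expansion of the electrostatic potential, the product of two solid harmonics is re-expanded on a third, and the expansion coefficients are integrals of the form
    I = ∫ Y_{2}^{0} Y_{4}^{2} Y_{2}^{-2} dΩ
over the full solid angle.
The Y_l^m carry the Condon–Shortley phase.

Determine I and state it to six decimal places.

0.156078

Rules hold: Σm=0, L=8 even, 2≤2≤6.
N = 5·9·5 = 225
Δ = 4!·0!·4!/9! = 1/630
Racah Σ t=2..2: t=2:+1/16 = 1/16
⇒ 3j(2 4 2; 0 0 0)² = 2/35, sgn +1
Racah Σ t=2..2: t=2:+1/96 = 1/96
⇒ 3j(2 4 2; 0 2 -2)² = 1/42, sgn +1
4πI² = N·(3j₀)²·(3jₘ)² = 15/49
I = +1·√(0.306122/4π) = 0.15607835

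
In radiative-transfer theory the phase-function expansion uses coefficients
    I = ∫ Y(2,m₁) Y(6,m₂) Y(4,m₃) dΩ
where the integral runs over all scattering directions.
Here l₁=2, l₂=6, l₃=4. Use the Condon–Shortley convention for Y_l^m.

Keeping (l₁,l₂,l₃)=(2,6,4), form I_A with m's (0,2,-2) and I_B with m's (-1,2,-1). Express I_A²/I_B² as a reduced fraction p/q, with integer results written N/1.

l's match ⇒ only the (l;m) 3-j factors differ between A and B.
A: triangle coeff Δ(2,6,4) = 1/6435; Σ_t [2,2]: t=2:+1/5760 = 1/5760; (3j)²=56/2145 [(2 6 4; 0 2 -2)], sign=+1
B: triangle coeff Δ(2,6,4) = 1/6435; Σ_t [3,3]: t=3:−1/4320 = -1/4320; (3j)²=224/6435 [(2 6 4; -1 2 -1)], sign=+1
I_A²/I_B² = (56/2145)/(224/6435) = 3/4

3/4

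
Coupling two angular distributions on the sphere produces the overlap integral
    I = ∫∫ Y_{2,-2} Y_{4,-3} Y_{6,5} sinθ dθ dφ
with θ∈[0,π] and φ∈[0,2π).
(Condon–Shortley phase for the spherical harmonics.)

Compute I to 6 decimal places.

Rules hold: Σm=0, L=12 even, 2≤6≤6.
N = 5·9·13 = 585
Δ = 0!·4!·8!/13! = 1/6435
Racah Σ t=0..0: t=0:+1/2304 = 1/2304
⇒ 3j(2 4 6; 0 0 0)² = 5/143, sgn +1
Racah Σ t=0..0: t=0:+1/120960 = 1/120960
⇒ 3j(2 4 6; -2 -3 5)² = 2/39, sgn -1
4πI² = N·(3j₀)²·(3jₘ)² = 150/143
I = -1·√(1.04895/4π) = -0.28891672

-0.288917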